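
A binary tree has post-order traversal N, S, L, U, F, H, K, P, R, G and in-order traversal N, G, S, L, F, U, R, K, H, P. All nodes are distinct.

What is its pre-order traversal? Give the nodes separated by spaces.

G N R F L S U P K H

The last element of post-order is the root; it splits in-order into left and right subtrees.
Root G: left subtree has 1 node {N}, right has 8 {S, L, F, U, R, K, H, P}.
  Root R: left subtree has 4 nodes {S, L, F, U}, right has 3 {K, H, P}.
    Root F: left subtree has 2 nodes {S, L}, right has 1 {U}.
      Root L: left subtree has 1 node {S}, right has 0 { }.
    Root P: left subtree has 2 nodes {K, H}, right has 0 { }.
      Root K: left subtree has 0 nodes { }, right has 1 {H}.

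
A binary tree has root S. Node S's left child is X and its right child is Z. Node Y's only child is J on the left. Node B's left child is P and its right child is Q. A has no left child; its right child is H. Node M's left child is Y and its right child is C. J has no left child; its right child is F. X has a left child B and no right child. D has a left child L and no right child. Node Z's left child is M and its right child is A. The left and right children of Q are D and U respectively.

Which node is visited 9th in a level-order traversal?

Y

Level-order visits nodes level by level from the root, left to right within each level.
Level 0: S
Level 1: X, Z
Level 2: B, M, A
Level 3: P, Q, Y, C, H
Level 4: D, U, J
Level 5: L, F
Full level-order sequence: S, X, Z, B, M, A, P, Q, Y, C, H, D, U, J, L, F.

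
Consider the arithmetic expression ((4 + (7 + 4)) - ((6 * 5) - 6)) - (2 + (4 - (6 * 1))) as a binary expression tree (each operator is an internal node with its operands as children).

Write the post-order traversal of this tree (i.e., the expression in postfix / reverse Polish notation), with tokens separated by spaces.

Post-order on an expression tree gives postfix notation: for each operator, emit left operand, right operand, then the operator.

4 7 4 + + 6 5 * 6 - - 2 4 6 1 * - + -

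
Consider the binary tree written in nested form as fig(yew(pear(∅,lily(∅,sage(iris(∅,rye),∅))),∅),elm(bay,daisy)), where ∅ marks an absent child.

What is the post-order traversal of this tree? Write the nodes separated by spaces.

Post-order visits the left subtree, then the right subtree, then the node.
At fig: go left to yew.
  At yew: go left to pear.
    At pear: no left child.
    At pear: go right to lily.
      At lily: no left child.
      At lily: go right to sage.
        At sage: go left to iris.
          At iris: no left child.
          At iris: go right to rye.
            rye is a leaf — visit rye.
          Visit iris.
        At sage: no right child.
        Visit sage.
      Visit lily.
    Visit pear.
  At yew: no right child.
  Visit yew.
At fig: go right to elm.
  At elm: go left to bay.
    bay is a leaf — visit bay.
  At elm: go right to daisy.
    daisy is a leaf — visit daisy.
  Visit elm.
Visit fig.

rye iris sage lily pear yew bay daisy elm fig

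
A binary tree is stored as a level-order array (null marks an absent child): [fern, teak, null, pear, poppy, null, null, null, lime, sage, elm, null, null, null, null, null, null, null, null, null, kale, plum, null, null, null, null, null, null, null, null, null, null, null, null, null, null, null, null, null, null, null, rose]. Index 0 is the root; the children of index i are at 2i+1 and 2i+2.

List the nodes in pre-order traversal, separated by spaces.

fern teak pear lime poppy sage kale rose elm plum

Pre-order visits the node, then its left subtree, then its right subtree.
Visit fern.
At fern: go left to teak.
  Visit teak.
  At teak: go left to pear.
    Visit pear.
    At pear: no left child.
    At pear: go right to lime.
      lime is a leaf — visit lime.
  At teak: go right to poppy.
    Visit poppy.
    At poppy: go left to sage.
      Visit sage.
      At sage: no left child.
      At sage: go right to kale.
        Visit kale.
        At kale: go left to rose.
          rose is a leaf — visit rose.
        At kale: no right child.
    At poppy: go right to elm.
      Visit elm.
      At elm: go left to plum.
        plum is a leaf — visit plum.
      At elm: no right child.
At fern: no right child.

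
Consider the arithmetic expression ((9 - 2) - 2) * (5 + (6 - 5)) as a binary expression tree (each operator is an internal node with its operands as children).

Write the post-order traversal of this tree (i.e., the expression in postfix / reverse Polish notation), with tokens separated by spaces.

Post-order on an expression tree gives postfix notation: for each operator, emit left operand, right operand, then the operator.

9 2 - 2 - 5 6 5 - + *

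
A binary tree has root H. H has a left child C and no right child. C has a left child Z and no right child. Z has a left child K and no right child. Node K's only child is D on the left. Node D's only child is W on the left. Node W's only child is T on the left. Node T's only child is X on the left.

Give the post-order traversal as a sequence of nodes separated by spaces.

Post-order visits the left subtree, then the right subtree, then the node.
At H: go left to C.
  At C: go left to Z.
    At Z: go left to K.
      At K: go left to D.
        At D: go left to W.
          At W: go left to T.
            At T: go left to X.
              X is a leaf — visit X.
            At T: no right child.
            Visit T.
          At W: no right child.
          Visit W.
        At D: no right child.
        Visit D.
      At K: no right child.
      Visit K.
    At Z: no right child.
    Visit Z.
  At C: no right child.
  Visit C.
At H: no right child.
Visit H.

X T W D K Z C H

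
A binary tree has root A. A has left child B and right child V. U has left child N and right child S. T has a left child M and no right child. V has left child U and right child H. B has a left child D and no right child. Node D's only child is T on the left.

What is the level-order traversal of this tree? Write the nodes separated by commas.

Level-order visits nodes level by level from the root, left to right within each level.
Level 0: A
Level 1: B, V
Level 2: D, U, H
Level 3: T, N, S
Level 4: M

A, B, V, D, U, H, T, N, S, M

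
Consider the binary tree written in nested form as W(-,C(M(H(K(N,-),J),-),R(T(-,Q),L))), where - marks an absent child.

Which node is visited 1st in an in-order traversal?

In-order visits the left subtree, then the node, then the right subtree.
At W: no left child.
Visit W.
At W: go right to C.
  At C: go left to M.
    At M: go left to H.
      At H: go left to K.
        At K: go left to N.
          N is a leaf — visit N.
        Visit K.
        At K: no right child.
      Visit H.
      At H: go right to J.
        J is a leaf — visit J.
    Visit M.
    At M: no right child.
  Visit C.
  At C: go right to R.
    At R: go left to T.
      At T: no left child.
      Visit T.
      At T: go right to Q.
        Q is a leaf — visit Q.
    Visit R.
    At R: go right to L.
      L is a leaf — visit L.
Full in-order sequence: W, N, K, H, J, M, C, T, Q, R, L.

W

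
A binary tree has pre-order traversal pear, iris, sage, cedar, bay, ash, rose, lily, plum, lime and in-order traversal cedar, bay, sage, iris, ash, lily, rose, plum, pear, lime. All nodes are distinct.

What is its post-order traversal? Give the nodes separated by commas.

The first element of pre-order is the root; it splits in-order into left and right subtrees.
Root pear: left subtree has 8 nodes {cedar, bay, sage, iris, ash, lily, rose, plum}, right has 1 {lime}.
  Root iris: left subtree has 3 nodes {cedar, bay, sage}, right has 4 {ash, lily, rose, plum}.
    Root sage: left subtree has 2 nodes {cedar, bay}, right has 0 { }.
      Root cedar: left subtree has 0 nodes { }, right has 1 {bay}.
    Root ash: left subtree has 0 nodes { }, right has 3 {lily, rose, plum}.
      Root rose: left subtree has 1 node {lily}, right has 1 {plum}.

bay, cedar, sage, lily, plum, rose, ash, iris, lime, pear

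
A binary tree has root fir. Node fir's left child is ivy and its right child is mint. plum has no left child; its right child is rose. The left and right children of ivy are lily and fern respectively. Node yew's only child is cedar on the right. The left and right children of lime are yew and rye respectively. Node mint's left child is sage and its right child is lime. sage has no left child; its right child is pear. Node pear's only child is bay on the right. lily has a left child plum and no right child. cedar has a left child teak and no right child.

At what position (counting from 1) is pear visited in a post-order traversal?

Post-order visits the left subtree, then the right subtree, then the node.
At fir: go left to ivy.
  At ivy: go left to lily.
    At lily: go left to plum.
      At plum: no left child.
      At plum: go right to rose.
        rose is a leaf — visit rose.
      Visit plum.
    At lily: no right child.
    Visit lily.
  At ivy: go right to fern.
    fern is a leaf — visit fern.
  Visit ivy.
At fir: go right to mint.
  At mint: go left to sage.
    At sage: no left child.
    At sage: go right to pear.
      At pear: no left child.
      At pear: go right to bay.
        bay is a leaf — visit bay.
      Visit pear.
    Visit sage.
  At mint: go right to lime.
    At lime: go left to yew.
      At yew: no left child.
      At yew: go right to cedar.
        At cedar: go left to teak.
          teak is a leaf — visit teak.
        At cedar: no right child.
        Visit cedar.
      Visit yew.
    At lime: go right to rye.
      rye is a leaf — visit rye.
    Visit lime.
  Visit mint.
Visit fir.
Full post-order sequence: rose, plum, lily, fern, ivy, bay, pear, sage, teak, cedar, yew, rye, lime, mint, fir.

7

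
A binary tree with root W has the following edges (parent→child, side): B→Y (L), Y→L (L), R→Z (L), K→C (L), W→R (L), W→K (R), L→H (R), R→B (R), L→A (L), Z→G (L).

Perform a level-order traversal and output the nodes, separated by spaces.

W R K Z B C G Y L A H

Level-order visits nodes level by level from the root, left to right within each level.
Level 0: W
Level 1: R, K
Level 2: Z, B, C
Level 3: G, Y
Level 4: L
Level 5: A, H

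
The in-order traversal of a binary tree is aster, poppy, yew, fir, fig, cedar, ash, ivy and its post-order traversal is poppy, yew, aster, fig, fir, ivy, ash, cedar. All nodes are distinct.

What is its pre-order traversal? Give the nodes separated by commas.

cedar, fir, aster, yew, poppy, fig, ash, ivy

The last element of post-order is the root; it splits in-order into left and right subtrees.
Root cedar: left subtree has 5 nodes {aster, poppy, yew, fir, fig}, right has 2 {ash, ivy}.
  Root fir: left subtree has 3 nodes {aster, poppy, yew}, right has 1 {fig}.
    Root aster: left subtree has 0 nodes { }, right has 2 {poppy, yew}.
      Root yew: left subtree has 1 node {poppy}, right has 0 { }.
  Root ash: left subtree has 0 nodes { }, right has 1 {ivy}.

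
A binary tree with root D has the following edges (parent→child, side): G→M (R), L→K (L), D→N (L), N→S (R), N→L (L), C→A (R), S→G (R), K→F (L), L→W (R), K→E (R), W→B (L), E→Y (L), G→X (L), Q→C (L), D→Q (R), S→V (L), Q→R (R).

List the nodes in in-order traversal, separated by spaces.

F K Y E L B W N V S X G M D C A Q R

In-order visits the left subtree, then the node, then the right subtree.
At D: go left to N.
  At N: go left to L.
    At L: go left to K.
      At K: go left to F.
        F is a leaf — visit F.
      Visit K.
      At K: go right to E.
        At E: go left to Y.
          Y is a leaf — visit Y.
        Visit E.
        At E: no right child.
    Visit L.
    At L: go right to W.
      At W: go left to B.
        B is a leaf — visit B.
      Visit W.
      At W: no right child.
  Visit N.
  At N: go right to S.
    At S: go left to V.
      V is a leaf — visit V.
    Visit S.
    At S: go right to G.
      At G: go left to X.
        X is a leaf — visit X.
      Visit G.
      At G: go right to M.
        M is a leaf — visit M.
Visit D.
At D: go right to Q.
  At Q: go left to C.
    At C: no left child.
    Visit C.
    At C: go right to A.
      A is a leaf — visit A.
  Visit Q.
  At Q: go right to R.
    R is a leaf — visit R.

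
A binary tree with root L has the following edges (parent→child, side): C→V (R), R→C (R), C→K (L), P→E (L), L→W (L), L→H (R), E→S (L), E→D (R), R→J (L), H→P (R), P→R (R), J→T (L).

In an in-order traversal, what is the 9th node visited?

In-order visits the left subtree, then the node, then the right subtree.
At L: go left to W.
  W is a leaf — visit W.
Visit L.
At L: go right to H.
  At H: no left child.
  Visit H.
  At H: go right to P.
    At P: go left to E.
      At E: go left to S.
        S is a leaf — visit S.
      Visit E.
      At E: go right to D.
        D is a leaf — visit D.
    Visit P.
    At P: go right to R.
      At R: go left to J.
        At J: go left to T.
          T is a leaf — visit T.
        Visit J.
        At J: no right child.
      Visit R.
      At R: go right to C.
        At C: go left to K.
          K is a leaf — visit K.
        Visit C.
        At C: go right to V.
          V is a leaf — visit V.
Full in-order sequence: W, L, H, S, E, D, P, T, J, R, K, C, V.

J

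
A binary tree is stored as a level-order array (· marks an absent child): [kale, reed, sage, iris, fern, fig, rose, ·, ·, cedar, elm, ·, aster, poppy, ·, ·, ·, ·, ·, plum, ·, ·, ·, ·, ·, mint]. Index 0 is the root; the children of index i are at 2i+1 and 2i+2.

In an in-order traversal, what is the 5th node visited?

fern

In-order visits the left subtree, then the node, then the right subtree.
At kale: go left to reed.
  At reed: go left to iris.
    iris is a leaf — visit iris.
  Visit reed.
  At reed: go right to fern.
    At fern: go left to cedar.
      At cedar: go left to plum.
        plum is a leaf — visit plum.
      Visit cedar.
      At cedar: no right child.
    Visit fern.
    At fern: go right to elm.
      elm is a leaf — visit elm.
Visit kale.
At kale: go right to sage.
  At sage: go left to fig.
    At fig: no left child.
    Visit fig.
    At fig: go right to aster.
      At aster: go left to mint.
        mint is a leaf — visit mint.
      Visit aster.
      At aster: no right child.
  Visit sage.
  At sage: go right to rose.
    At rose: go left to poppy.
      poppy is a leaf — visit poppy.
    Visit rose.
    At rose: no right child.
Full in-order sequence: iris, reed, plum, cedar, fern, elm, kale, fig, mint, aster, sage, poppy, rose.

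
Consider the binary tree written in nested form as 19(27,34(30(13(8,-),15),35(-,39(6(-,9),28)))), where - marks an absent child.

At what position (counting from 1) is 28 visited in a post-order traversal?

8

Post-order visits the left subtree, then the right subtree, then the node.
At 19: go left to 27.
  27 is a leaf — visit 27.
At 19: go right to 34.
  At 34: go left to 30.
    At 30: go left to 13.
      At 13: go left to 8.
        8 is a leaf — visit 8.
      At 13: no right child.
      Visit 13.
    At 30: go right to 15.
      15 is a leaf — visit 15.
    Visit 30.
  At 34: go right to 35.
    At 35: no left child.
    At 35: go right to 39.
      At 39: go left to 6.
        At 6: no left child.
        At 6: go right to 9.
          9 is a leaf — visit 9.
        Visit 6.
      At 39: go right to 28.
        28 is a leaf — visit 28.
      Visit 39.
    Visit 35.
  Visit 34.
Visit 19.
Full post-order sequence: 27, 8, 13, 15, 30, 9, 6, 28, 39, 35, 34, 19.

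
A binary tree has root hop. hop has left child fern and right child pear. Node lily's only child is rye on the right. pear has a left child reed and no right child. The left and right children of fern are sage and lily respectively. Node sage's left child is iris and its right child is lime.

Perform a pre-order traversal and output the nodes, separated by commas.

Pre-order visits the node, then its left subtree, then its right subtree.
Visit hop.
At hop: go left to fern.
  Visit fern.
  At fern: go left to sage.
    Visit sage.
    At sage: go left to iris.
      iris is a leaf — visit iris.
    At sage: go right to lime.
      lime is a leaf — visit lime.
  At fern: go right to lily.
    Visit lily.
    At lily: no left child.
    At lily: go right to rye.
      rye is a leaf — visit rye.
At hop: go right to pear.
  Visit pear.
  At pear: go left to reed.
    reed is a leaf — visit reed.
  At pear: no right child.

hop, fern, sage, iris, lime, lily, rye, pear, reed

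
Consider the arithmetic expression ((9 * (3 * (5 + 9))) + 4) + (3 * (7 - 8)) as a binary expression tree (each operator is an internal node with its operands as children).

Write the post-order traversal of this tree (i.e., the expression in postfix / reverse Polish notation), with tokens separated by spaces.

Post-order on an expression tree gives postfix notation: for each operator, emit left operand, right operand, then the operator.

9 3 5 9 + * * 4 + 3 7 8 - * +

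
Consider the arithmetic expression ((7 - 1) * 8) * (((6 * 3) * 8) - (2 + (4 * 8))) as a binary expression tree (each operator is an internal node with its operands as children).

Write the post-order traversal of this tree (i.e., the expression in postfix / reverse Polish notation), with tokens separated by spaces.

Post-order on an expression tree gives postfix notation: for each operator, emit left operand, right operand, then the operator.

7 1 - 8 * 6 3 * 8 * 2 4 8 * + - *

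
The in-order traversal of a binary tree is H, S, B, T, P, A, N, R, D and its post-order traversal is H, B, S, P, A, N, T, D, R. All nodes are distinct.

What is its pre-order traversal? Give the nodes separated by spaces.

R T S H B N A P D

The last element of post-order is the root; it splits in-order into left and right subtrees.
Root R: left subtree has 7 nodes {H, S, B, T, P, A, N}, right has 1 {D}.
  Root T: left subtree has 3 nodes {H, S, B}, right has 3 {P, A, N}.
    Root S: left subtree has 1 node {H}, right has 1 {B}.
    Root N: left subtree has 2 nodes {P, A}, right has 0 { }.
      Root A: left subtree has 1 node {P}, right has 0 { }.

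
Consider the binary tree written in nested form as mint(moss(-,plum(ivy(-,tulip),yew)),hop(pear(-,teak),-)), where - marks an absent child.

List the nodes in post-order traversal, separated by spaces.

tulip ivy yew plum moss teak pear hop mint

Post-order visits the left subtree, then the right subtree, then the node.
At mint: go left to moss.
  At moss: no left child.
  At moss: go right to plum.
    At plum: go left to ivy.
      At ivy: no left child.
      At ivy: go right to tulip.
        tulip is a leaf — visit tulip.
      Visit ivy.
    At plum: go right to yew.
      yew is a leaf — visit yew.
    Visit plum.
  Visit moss.
At mint: go right to hop.
  At hop: go left to pear.
    At pear: no left child.
    At pear: go right to teak.
      teak is a leaf — visit teak.
    Visit pear.
  At hop: no right child.
  Visit hop.
Visit mint.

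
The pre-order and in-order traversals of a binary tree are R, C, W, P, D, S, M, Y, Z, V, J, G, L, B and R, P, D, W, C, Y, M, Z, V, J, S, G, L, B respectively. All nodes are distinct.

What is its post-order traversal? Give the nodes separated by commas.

The first element of pre-order is the root; it splits in-order into left and right subtrees.
Root R: left subtree has 0 nodes { }, right has 13 {P, D, W, C, Y, M, Z, V, J, S, G, L, B}.
  Root C: left subtree has 3 nodes {P, D, W}, right has 9 {Y, M, Z, V, J, S, G, L, B}.
    Root W: left subtree has 2 nodes {P, D}, right has 0 { }.
      Root P: left subtree has 0 nodes { }, right has 1 {D}.
    Root S: left subtree has 5 nodes {Y, M, Z, V, J}, right has 3 {G, L, B}.
      Root M: left subtree has 1 node {Y}, right has 3 {Z, V, J}.
        Root Z: left subtree has 0 nodes { }, right has 2 {V, J}.
          Root V: left subtree has 0 nodes { }, right has 1 {J}.
      Root G: left subtree has 0 nodes { }, right has 2 {L, B}.
        Root L: left subtree has 0 nodes { }, right has 1 {B}.

D, P, W, Y, J, V, Z, M, B, L, G, S, C, R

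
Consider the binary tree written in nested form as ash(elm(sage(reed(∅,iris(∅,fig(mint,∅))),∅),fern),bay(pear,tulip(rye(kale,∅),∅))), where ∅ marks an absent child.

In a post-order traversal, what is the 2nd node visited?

fig

Post-order visits the left subtree, then the right subtree, then the node.
At ash: go left to elm.
  At elm: go left to sage.
    At sage: go left to reed.
      At reed: no left child.
      At reed: go right to iris.
        At iris: no left child.
        At iris: go right to fig.
          At fig: go left to mint.
            mint is a leaf — visit mint.
          At fig: no right child.
          Visit fig.
        Visit iris.
      Visit reed.
    At sage: no right child.
    Visit sage.
  At elm: go right to fern.
    fern is a leaf — visit fern.
  Visit elm.
At ash: go right to bay.
  At bay: go left to pear.
    pear is a leaf — visit pear.
  At bay: go right to tulip.
    At tulip: go left to rye.
      At rye: go left to kale.
        kale is a leaf — visit kale.
      At rye: no right child.
      Visit rye.
    At tulip: no right child.
    Visit tulip.
  Visit bay.
Visit ash.
Full post-order sequence: mint, fig, iris, reed, sage, fern, elm, pear, kale, rye, tulip, bay, ash.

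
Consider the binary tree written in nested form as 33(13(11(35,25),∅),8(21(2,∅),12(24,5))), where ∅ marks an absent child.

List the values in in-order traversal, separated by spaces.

35 11 25 13 33 2 21 8 24 12 5

In-order visits the left subtree, then the node, then the right subtree.
At 33: go left to 13.
  At 13: go left to 11.
    At 11: go left to 35.
      35 is a leaf — visit 35.
    Visit 11.
    At 11: go right to 25.
      25 is a leaf — visit 25.
  Visit 13.
  At 13: no right child.
Visit 33.
At 33: go right to 8.
  At 8: go left to 21.
    At 21: go left to 2.
      2 is a leaf — visit 2.
    Visit 21.
    At 21: no right child.
  Visit 8.
  At 8: go right to 12.
    At 12: go left to 24.
      24 is a leaf — visit 24.
    Visit 12.
    At 12: go right to 5.
      5 is a leaf — visit 5.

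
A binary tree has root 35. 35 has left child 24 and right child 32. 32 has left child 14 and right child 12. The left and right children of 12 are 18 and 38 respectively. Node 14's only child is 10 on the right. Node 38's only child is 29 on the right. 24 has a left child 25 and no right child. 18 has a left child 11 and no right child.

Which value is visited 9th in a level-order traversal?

Level-order visits nodes level by level from the root, left to right within each level.
Level 0: 35
Level 1: 24, 32
Level 2: 25, 14, 12
Level 3: 10, 18, 38
Level 4: 11, 29
Full level-order sequence: 35, 24, 32, 25, 14, 12, 10, 18, 38, 11, 29.

38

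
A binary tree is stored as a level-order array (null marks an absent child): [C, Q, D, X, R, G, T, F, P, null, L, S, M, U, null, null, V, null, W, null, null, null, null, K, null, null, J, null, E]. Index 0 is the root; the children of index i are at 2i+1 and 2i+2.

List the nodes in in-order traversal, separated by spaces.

F V X P W Q R L C K S G M J D U E T

In-order visits the left subtree, then the node, then the right subtree.
At C: go left to Q.
  At Q: go left to X.
    At X: go left to F.
      At F: no left child.
      Visit F.
      At F: go right to V.
        V is a leaf — visit V.
    Visit X.
    At X: go right to P.
      At P: no left child.
      Visit P.
      At P: go right to W.
        W is a leaf — visit W.
  Visit Q.
  At Q: go right to R.
    At R: no left child.
    Visit R.
    At R: go right to L.
      L is a leaf — visit L.
Visit C.
At C: go right to D.
  At D: go left to G.
    At G: go left to S.
      At S: go left to K.
        K is a leaf — visit K.
      Visit S.
      At S: no right child.
    Visit G.
    At G: go right to M.
      At M: no left child.
      Visit M.
      At M: go right to J.
        J is a leaf — visit J.
  Visit D.
  At D: go right to T.
    At T: go left to U.
      At U: no left child.
      Visit U.
      At U: go right to E.
        E is a leaf — visit E.
    Visit T.
    At T: no right child.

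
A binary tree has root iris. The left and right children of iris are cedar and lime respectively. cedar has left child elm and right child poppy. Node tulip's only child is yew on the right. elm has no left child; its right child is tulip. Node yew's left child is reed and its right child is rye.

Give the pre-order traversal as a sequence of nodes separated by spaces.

Pre-order visits the node, then its left subtree, then its right subtree.
Visit iris.
At iris: go left to cedar.
  Visit cedar.
  At cedar: go left to elm.
    Visit elm.
    At elm: no left child.
    At elm: go right to tulip.
      Visit tulip.
      At tulip: no left child.
      At tulip: go right to yew.
        Visit yew.
        At yew: go left to reed.
          reed is a leaf — visit reed.
        At yew: go right to rye.
          rye is a leaf — visit rye.
  At cedar: go right to poppy.
    poppy is a leaf — visit poppy.
At iris: go right to lime.
  lime is a leaf — visit lime.

iris cedar elm tulip yew reed rye poppy lime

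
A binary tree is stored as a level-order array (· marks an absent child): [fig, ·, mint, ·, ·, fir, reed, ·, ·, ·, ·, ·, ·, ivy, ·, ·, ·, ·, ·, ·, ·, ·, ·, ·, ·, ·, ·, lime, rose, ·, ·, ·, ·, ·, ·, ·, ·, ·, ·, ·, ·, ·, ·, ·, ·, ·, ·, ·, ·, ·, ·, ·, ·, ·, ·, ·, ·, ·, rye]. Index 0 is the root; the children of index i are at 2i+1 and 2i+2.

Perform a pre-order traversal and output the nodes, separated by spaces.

fig mint fir reed ivy lime rose rye

Pre-order visits the node, then its left subtree, then its right subtree.
Visit fig.
At fig: no left child.
At fig: go right to mint.
  Visit mint.
  At mint: go left to fir.
    fir is a leaf — visit fir.
  At mint: go right to reed.
    Visit reed.
    At reed: go left to ivy.
      Visit ivy.
      At ivy: go left to lime.
        lime is a leaf — visit lime.
      At ivy: go right to rose.
        Visit rose.
        At rose: no left child.
        At rose: go right to rye.
          rye is a leaf — visit rye.
    At reed: no right child.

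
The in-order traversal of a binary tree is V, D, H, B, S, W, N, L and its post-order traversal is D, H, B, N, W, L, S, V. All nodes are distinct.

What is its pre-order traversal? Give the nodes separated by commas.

The last element of post-order is the root; it splits in-order into left and right subtrees.
Root V: left subtree has 0 nodes { }, right has 7 {D, H, B, S, W, N, L}.
  Root S: left subtree has 3 nodes {D, H, B}, right has 3 {W, N, L}.
    Root B: left subtree has 2 nodes {D, H}, right has 0 { }.
      Root H: left subtree has 1 node {D}, right has 0 { }.
    Root L: left subtree has 2 nodes {W, N}, right has 0 { }.
      Root W: left subtree has 0 nodes { }, right has 1 {N}.

V, S, B, H, D, L, W, N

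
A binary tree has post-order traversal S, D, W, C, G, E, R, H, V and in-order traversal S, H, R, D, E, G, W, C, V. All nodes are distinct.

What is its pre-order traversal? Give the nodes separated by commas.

The last element of post-order is the root; it splits in-order into left and right subtrees.
Root V: left subtree has 8 nodes {S, H, R, D, E, G, W, C}, right has 0 { }.
  Root H: left subtree has 1 node {S}, right has 6 {R, D, E, G, W, C}.
    Root R: left subtree has 0 nodes { }, right has 5 {D, E, G, W, C}.
      Root E: left subtree has 1 node {D}, right has 3 {G, W, C}.
        Root G: left subtree has 0 nodes { }, right has 2 {W, C}.
          Root C: left subtree has 1 node {W}, right has 0 { }.

V, H, S, R, E, D, G, C, W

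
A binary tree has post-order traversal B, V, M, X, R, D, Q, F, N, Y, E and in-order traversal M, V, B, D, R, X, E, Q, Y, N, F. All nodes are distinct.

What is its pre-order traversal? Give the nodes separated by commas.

E, D, M, V, B, R, X, Y, Q, N, F

The last element of post-order is the root; it splits in-order into left and right subtrees.
Root E: left subtree has 6 nodes {M, V, B, D, R, X}, right has 4 {Q, Y, N, F}.
  Root D: left subtree has 3 nodes {M, V, B}, right has 2 {R, X}.
    Root M: left subtree has 0 nodes { }, right has 2 {V, B}.
      Root V: left subtree has 0 nodes { }, right has 1 {B}.
    Root R: left subtree has 0 nodes { }, right has 1 {X}.
  Root Y: left subtree has 1 node {Q}, right has 2 {N, F}.
    Root N: left subtree has 0 nodes { }, right has 1 {F}.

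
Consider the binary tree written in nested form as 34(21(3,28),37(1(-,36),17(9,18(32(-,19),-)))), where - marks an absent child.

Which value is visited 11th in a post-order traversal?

37

Post-order visits the left subtree, then the right subtree, then the node.
At 34: go left to 21.
  At 21: go left to 3.
    3 is a leaf — visit 3.
  At 21: go right to 28.
    28 is a leaf — visit 28.
  Visit 21.
At 34: go right to 37.
  At 37: go left to 1.
    At 1: no left child.
    At 1: go right to 36.
      36 is a leaf — visit 36.
    Visit 1.
  At 37: go right to 17.
    At 17: go left to 9.
      9 is a leaf — visit 9.
    At 17: go right to 18.
      At 18: go left to 32.
        At 32: no left child.
        At 32: go right to 19.
          19 is a leaf — visit 19.
        Visit 32.
      At 18: no right child.
      Visit 18.
    Visit 17.
  Visit 37.
Visit 34.
Full post-order sequence: 3, 28, 21, 36, 1, 9, 19, 32, 18, 17, 37, 34.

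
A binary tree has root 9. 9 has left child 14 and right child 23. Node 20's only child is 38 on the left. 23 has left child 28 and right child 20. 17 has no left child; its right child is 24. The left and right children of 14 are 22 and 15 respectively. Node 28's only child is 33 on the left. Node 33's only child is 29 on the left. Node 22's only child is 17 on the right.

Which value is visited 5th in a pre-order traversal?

Pre-order visits the node, then its left subtree, then its right subtree.
Visit 9.
At 9: go left to 14.
  Visit 14.
  At 14: go left to 22.
    Visit 22.
    At 22: no left child.
    At 22: go right to 17.
      Visit 17.
      At 17: no left child.
      At 17: go right to 24.
        24 is a leaf — visit 24.
  At 14: go right to 15.
    15 is a leaf — visit 15.
At 9: go right to 23.
  Visit 23.
  At 23: go left to 28.
    Visit 28.
    At 28: go left to 33.
      Visit 33.
      At 33: go left to 29.
        29 is a leaf — visit 29.
      At 33: no right child.
    At 28: no right child.
  At 23: go right to 20.
    Visit 20.
    At 20: go left to 38.
      38 is a leaf — visit 38.
    At 20: no right child.
Full pre-order sequence: 9, 14, 22, 17, 24, 15, 23, 28, 33, 29, 20, 38.

24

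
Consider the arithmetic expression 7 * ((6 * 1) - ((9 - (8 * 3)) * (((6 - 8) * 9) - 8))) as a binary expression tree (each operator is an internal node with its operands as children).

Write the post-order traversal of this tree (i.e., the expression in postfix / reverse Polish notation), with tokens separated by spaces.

7 6 1 * 9 8 3 * - 6 8 - 9 * 8 - * - *

Post-order on an expression tree gives postfix notation: for each operator, emit left operand, right operand, then the operator.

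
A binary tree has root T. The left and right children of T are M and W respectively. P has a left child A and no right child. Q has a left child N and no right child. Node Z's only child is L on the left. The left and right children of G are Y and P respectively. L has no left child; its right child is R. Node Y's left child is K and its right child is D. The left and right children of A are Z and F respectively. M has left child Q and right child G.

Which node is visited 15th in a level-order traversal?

R

Level-order visits nodes level by level from the root, left to right within each level.
Level 0: T
Level 1: M, W
Level 2: Q, G
Level 3: N, Y, P
Level 4: K, D, A
Level 5: Z, F
Level 6: L
Level 7: R
Full level-order sequence: T, M, W, Q, G, N, Y, P, K, D, A, Z, F, L, R.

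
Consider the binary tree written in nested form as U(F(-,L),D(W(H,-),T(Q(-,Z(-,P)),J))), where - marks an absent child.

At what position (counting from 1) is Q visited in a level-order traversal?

8

Level-order visits nodes level by level from the root, left to right within each level.
Level 0: U
Level 1: F, D
Level 2: L, W, T
Level 3: H, Q, J
Level 4: Z
Level 5: P
Full level-order sequence: U, F, D, L, W, T, H, Q, J, Z, P.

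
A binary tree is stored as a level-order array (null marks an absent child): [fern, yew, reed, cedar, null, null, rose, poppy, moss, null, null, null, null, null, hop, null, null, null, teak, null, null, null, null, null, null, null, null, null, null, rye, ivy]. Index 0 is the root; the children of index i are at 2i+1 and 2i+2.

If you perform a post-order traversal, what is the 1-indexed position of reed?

10

Post-order visits the left subtree, then the right subtree, then the node.
At fern: go left to yew.
  At yew: go left to cedar.
    At cedar: go left to poppy.
      poppy is a leaf — visit poppy.
    At cedar: go right to moss.
      At moss: no left child.
      At moss: go right to teak.
        teak is a leaf — visit teak.
      Visit moss.
    Visit cedar.
  At yew: no right child.
  Visit yew.
At fern: go right to reed.
  At reed: no left child.
  At reed: go right to rose.
    At rose: no left child.
    At rose: go right to hop.
      At hop: go left to rye.
        rye is a leaf — visit rye.
      At hop: go right to ivy.
        ivy is a leaf — visit ivy.
      Visit hop.
    Visit rose.
  Visit reed.
Visit fern.
Full post-order sequence: poppy, teak, moss, cedar, yew, rye, ivy, hop, rose, reed, fern.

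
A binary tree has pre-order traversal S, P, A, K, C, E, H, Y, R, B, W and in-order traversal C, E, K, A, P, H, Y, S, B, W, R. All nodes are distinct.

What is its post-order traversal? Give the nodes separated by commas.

The first element of pre-order is the root; it splits in-order into left and right subtrees.
Root S: left subtree has 7 nodes {C, E, K, A, P, H, Y}, right has 3 {B, W, R}.
  Root P: left subtree has 4 nodes {C, E, K, A}, right has 2 {H, Y}.
    Root A: left subtree has 3 nodes {C, E, K}, right has 0 { }.
      Root K: left subtree has 2 nodes {C, E}, right has 0 { }.
        Root C: left subtree has 0 nodes { }, right has 1 {E}.
    Root H: left subtree has 0 nodes { }, right has 1 {Y}.
  Root R: left subtree has 2 nodes {B, W}, right has 0 { }.
    Root B: left subtree has 0 nodes { }, right has 1 {W}.

E, C, K, A, Y, H, P, W, B, R, S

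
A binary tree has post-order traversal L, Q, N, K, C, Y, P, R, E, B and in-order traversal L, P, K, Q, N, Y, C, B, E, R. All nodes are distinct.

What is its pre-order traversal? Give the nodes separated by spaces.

The last element of post-order is the root; it splits in-order into left and right subtrees.
Root B: left subtree has 7 nodes {L, P, K, Q, N, Y, C}, right has 2 {E, R}.
  Root P: left subtree has 1 node {L}, right has 5 {K, Q, N, Y, C}.
    Root Y: left subtree has 3 nodes {K, Q, N}, right has 1 {C}.
      Root K: left subtree has 0 nodes { }, right has 2 {Q, N}.
        Root N: left subtree has 1 node {Q}, right has 0 { }.
  Root E: left subtree has 0 nodes { }, right has 1 {R}.

B P L Y K N Q C E R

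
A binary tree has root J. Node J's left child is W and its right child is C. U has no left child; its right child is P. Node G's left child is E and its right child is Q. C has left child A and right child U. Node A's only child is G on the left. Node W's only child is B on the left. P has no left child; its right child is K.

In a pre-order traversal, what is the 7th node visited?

Pre-order visits the node, then its left subtree, then its right subtree.
Visit J.
At J: go left to W.
  Visit W.
  At W: go left to B.
    B is a leaf — visit B.
  At W: no right child.
At J: go right to C.
  Visit C.
  At C: go left to A.
    Visit A.
    At A: go left to G.
      Visit G.
      At G: go left to E.
        E is a leaf — visit E.
      At G: go right to Q.
        Q is a leaf — visit Q.
    At A: no right child.
  At C: go right to U.
    Visit U.
    At U: no left child.
    At U: go right to P.
      Visit P.
      At P: no left child.
      At P: go right to K.
        K is a leaf — visit K.
Full pre-order sequence: J, W, B, C, A, G, E, Q, U, P, K.

E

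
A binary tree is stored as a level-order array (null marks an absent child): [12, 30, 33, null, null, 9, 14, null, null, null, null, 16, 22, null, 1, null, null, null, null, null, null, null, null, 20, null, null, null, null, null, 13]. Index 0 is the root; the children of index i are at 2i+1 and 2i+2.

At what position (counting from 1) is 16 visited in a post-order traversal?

Post-order visits the left subtree, then the right subtree, then the node.
At 12: go left to 30.
  30 is a leaf — visit 30.
At 12: go right to 33.
  At 33: go left to 9.
    At 9: go left to 16.
      At 16: go left to 20.
        20 is a leaf — visit 20.
      At 16: no right child.
      Visit 16.
    At 9: go right to 22.
      22 is a leaf — visit 22.
    Visit 9.
  At 33: go right to 14.
    At 14: no left child.
    At 14: go right to 1.
      At 1: go left to 13.
        13 is a leaf — visit 13.
      At 1: no right child.
      Visit 1.
    Visit 14.
  Visit 33.
Visit 12.
Full post-order sequence: 30, 20, 16, 22, 9, 13, 1, 14, 33, 12.

3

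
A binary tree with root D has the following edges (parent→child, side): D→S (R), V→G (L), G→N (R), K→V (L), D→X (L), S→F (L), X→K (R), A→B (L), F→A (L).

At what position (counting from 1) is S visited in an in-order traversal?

In-order visits the left subtree, then the node, then the right subtree.
At D: go left to X.
  At X: no left child.
  Visit X.
  At X: go right to K.
    At K: go left to V.
      At V: go left to G.
        At G: no left child.
        Visit G.
        At G: go right to N.
          N is a leaf — visit N.
      Visit V.
      At V: no right child.
    Visit K.
    At K: no right child.
Visit D.
At D: go right to S.
  At S: go left to F.
    At F: go left to A.
      At A: go left to B.
        B is a leaf — visit B.
      Visit A.
      At A: no right child.
    Visit F.
    At F: no right child.
  Visit S.
  At S: no right child.
Full in-order sequence: X, G, N, V, K, D, B, A, F, S.

10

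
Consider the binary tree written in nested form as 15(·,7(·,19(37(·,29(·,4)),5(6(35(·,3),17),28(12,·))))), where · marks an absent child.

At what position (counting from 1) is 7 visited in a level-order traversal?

2

Level-order visits nodes level by level from the root, left to right within each level.
Level 0: 15
Level 1: 7
Level 2: 19
Level 3: 37, 5
Level 4: 29, 6, 28
Level 5: 4, 35, 17, 12
Level 6: 3
Full level-order sequence: 15, 7, 19, 37, 5, 29, 6, 28, 4, 35, 17, 12, 3.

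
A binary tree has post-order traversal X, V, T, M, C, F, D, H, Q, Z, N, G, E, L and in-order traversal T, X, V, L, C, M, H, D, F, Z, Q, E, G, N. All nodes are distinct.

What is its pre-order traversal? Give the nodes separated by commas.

L, T, V, X, E, Z, H, C, M, D, F, Q, G, N

The last element of post-order is the root; it splits in-order into left and right subtrees.
Root L: left subtree has 3 nodes {T, X, V}, right has 10 {C, M, H, D, F, Z, Q, E, G, N}.
  Root T: left subtree has 0 nodes { }, right has 2 {X, V}.
    Root V: left subtree has 1 node {X}, right has 0 { }.
  Root E: left subtree has 7 nodes {C, M, H, D, F, Z, Q}, right has 2 {G, N}.
    Root Z: left subtree has 5 nodes {C, M, H, D, F}, right has 1 {Q}.
      Root H: left subtree has 2 nodes {C, M}, right has 2 {D, F}.
        Root C: left subtree has 0 nodes { }, right has 1 {M}.
        Root D: left subtree has 0 nodes { }, right has 1 {F}.
    Root G: left subtree has 0 nodes { }, right has 1 {N}.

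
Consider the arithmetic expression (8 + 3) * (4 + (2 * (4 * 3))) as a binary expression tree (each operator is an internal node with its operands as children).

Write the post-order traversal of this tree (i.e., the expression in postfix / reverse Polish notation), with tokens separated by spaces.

Post-order on an expression tree gives postfix notation: for each operator, emit left operand, right operand, then the operator.

8 3 + 4 2 4 3 * * + *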